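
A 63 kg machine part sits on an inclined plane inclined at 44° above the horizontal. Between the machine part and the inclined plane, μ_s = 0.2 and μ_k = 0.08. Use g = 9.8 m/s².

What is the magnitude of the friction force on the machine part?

f ≈ 35.5 N (up the incline)

Normal force: N = m g cos θ = 63 × 9.8 × cos 44° = 444.1 N.
For equilibrium along the incline, friction must balance the weight component: f = m g sin θ = 428.9 N up the slope.
Static friction can supply at most μ_s N = 88.82 N.
Since |428.9| > 88.82 N, static friction cannot hold it; the machine part slides down the incline and kinetic friction applies: f = μ_k N = 0.08 × 444.1 = 35.5 N.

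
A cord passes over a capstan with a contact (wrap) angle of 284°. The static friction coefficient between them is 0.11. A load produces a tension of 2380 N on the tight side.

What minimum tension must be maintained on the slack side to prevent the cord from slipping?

T_min ≈ 1380 N

Capstan equation at impending slip: T_tight/T_slack = e^{μβ}.
β = 284° = 4.957 rad; e^{μβ} = e^{0.11×4.957} = 1.725.
T_slack = T_tight / e^{μβ} = 2380 / 1.725 = 1380 N.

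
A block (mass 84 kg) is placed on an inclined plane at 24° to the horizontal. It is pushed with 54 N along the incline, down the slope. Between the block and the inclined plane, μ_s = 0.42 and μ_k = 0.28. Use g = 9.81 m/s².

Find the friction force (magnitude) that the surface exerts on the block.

Normal force: N = m g cos θ = 84 × 9.81 × cos 24° = 752.8 N.
The friction needed for equilibrium is m g sin θ + P = 335.2 + 54 = 389.2 N, measured positive up-slope.
Maximum static friction available: μ_s N = 0.42 × 752.8 = 316.2 N.
Since |389.2| > 316.2 N, static friction cannot hold it; the block slides down the incline and kinetic friction applies: f = μ_k N = 0.28 × 752.8 = 211 N.

f ≈ 211 N (up the incline)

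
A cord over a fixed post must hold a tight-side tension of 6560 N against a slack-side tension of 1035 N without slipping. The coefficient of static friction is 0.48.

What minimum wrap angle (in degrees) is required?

T₂/T₁ = e^{μβ} → β = ln(T₂/T₁)/μ.
β = ln(6560/1035)/0.48 = 1.847/0.48 = 3.847 rad.
In degrees: β = 3.847 × 180/π = 220°.

β_min ≈ 220°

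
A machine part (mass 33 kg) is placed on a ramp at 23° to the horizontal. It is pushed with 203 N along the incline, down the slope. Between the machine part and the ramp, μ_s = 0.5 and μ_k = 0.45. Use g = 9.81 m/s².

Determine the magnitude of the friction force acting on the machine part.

Perpendicular to the surface, N = m g cos θ = 33·9.81·cos 23° = 298 N.
Parallel to the incline, ΣF = 0 gives f = m g sin θ + P = 126.5 + 203 = 329.5 N (up-slope positive).
The static-friction ceiling is μ_s N = 0.5 × 298 = 149 N.
|329.5| exceeds 149 N, so the machine part slips down-slope; friction is kinetic, f = μ_k N = 0.45×298 = 134 N.

f ≈ 134 N (up the incline)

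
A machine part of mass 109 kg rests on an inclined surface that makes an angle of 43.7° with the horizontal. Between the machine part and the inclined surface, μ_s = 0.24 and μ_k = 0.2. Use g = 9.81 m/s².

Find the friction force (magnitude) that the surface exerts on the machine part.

f ≈ 155 N (up the incline)

Normal force: N = m g cos θ = 109 × 9.81 × cos 43.7° = 773.1 N.
For equilibrium along the incline, friction must balance the weight component: f = m g sin θ = 738.8 N up the slope.
Static friction can supply at most μ_s N = 185.5 N.
|738.8| exceeds 185.5 N, so the machine part slips down-slope; friction is kinetic, f = μ_k N = 0.2×773.1 = 155 N.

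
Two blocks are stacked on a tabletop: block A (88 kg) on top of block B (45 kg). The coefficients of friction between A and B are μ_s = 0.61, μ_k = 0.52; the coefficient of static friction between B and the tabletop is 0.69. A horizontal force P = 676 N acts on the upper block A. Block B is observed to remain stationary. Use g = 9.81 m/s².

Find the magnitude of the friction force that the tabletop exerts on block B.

f ≈ 449 N

Normal force at the A–B interface: N₁ = m_A g = 863.3 N.
Maximum static friction on A from B: μ_s N₁ = 0.61×863.3 = 526.6 N.
Since P = 676 N > 526.6 N, A slides on B; the A–B friction is kinetic: f₁ = μ_k N₁ = 0.52×863.3 = 449 N.
B experiences an equal 449 N forward from A (third law). B is in equilibrium, so the floor supplies f₂ = 449 N of static friction (limit μ_s(m_A+m_B)g = 900.3 N, not exceeded).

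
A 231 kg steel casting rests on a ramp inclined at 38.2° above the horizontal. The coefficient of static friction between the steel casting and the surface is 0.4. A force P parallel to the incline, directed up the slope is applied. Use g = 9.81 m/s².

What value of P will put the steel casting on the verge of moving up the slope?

P ≈ 2110 N

At impending motion up the slope, friction acts down-slope at its limit: f = μ_s N.
P is parallel to the surface, so N = m g cos θ = 1780 N.
Along the incline: P = m g sin θ + μ_s N = 1400 + 0.4×1780 = 2110 N.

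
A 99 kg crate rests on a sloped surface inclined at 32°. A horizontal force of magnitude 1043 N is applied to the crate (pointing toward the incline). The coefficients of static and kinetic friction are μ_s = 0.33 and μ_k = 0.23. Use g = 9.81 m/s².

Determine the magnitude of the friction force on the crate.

Resolve perpendicular to the incline: N = m g cos θ + P sin θ = 99×9.81×cos 32° + 1043×sin 32° = 1376 N.
Along the incline, the net driving force (taking up-slope positive) is P cos θ − m g sin θ = 884.5 − 514.7 = 369.9 N, so equilibrium requires friction f = -369.9 N (down-slope).
Maximum static friction: μ_s N = 0.33 × 1376 = 454.2 N.
Since 369.9 N is within the 454.2 N limit, the crate stays put and friction is exactly 370 N.

f ≈ 370 N (down the incline)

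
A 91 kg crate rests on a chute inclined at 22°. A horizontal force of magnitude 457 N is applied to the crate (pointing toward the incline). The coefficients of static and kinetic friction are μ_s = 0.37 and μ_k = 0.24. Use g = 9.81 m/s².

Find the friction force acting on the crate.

f ≈ 89.3 N (down the incline)

Normal direction: N = m g cos θ + P sin θ = 998.9 N.
Along the incline, the net driving force (taking up-slope positive) is P cos θ − m g sin θ = 423.7 − 334.4 = 89.31 N, so equilibrium requires friction f = -89.31 N (down-slope).
Maximum static friction: μ_s N = 0.37 × 998.9 = 369.6 N.
|f_req| = 89.31 ≤ 369.6 N → the crate is in equilibrium; friction equals the required value.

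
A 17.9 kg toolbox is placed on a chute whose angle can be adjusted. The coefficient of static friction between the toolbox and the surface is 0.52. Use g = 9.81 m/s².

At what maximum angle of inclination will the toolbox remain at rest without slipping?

θ_max ≈ 27.5°

At the slip threshold, m g sin θ = μ_s · m g cos θ, so tan θ = μ_s.
θ_max = arctan(0.52) = 27.5°.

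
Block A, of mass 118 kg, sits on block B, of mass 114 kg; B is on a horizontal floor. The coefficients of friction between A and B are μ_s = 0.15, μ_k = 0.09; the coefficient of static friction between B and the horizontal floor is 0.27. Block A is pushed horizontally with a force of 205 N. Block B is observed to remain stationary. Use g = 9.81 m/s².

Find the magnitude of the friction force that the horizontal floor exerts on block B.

Between the blocks, N₁ = m_A g = 1158 N.
Maximum static friction on A from B: μ_s N₁ = 0.15×1158 = 173.6 N.
P = 205 N exceeds that limit, so A slips over B and the interface friction becomes kinetic: f₁ = μ_k N₁ = 0.09×1158 = 104 N.
By Newton's third law B feels 104 N forward from A. With B stationary, the floor's static friction on B balances it: f₂ = 104 N (well within μ_s(m_A+m_B)g = 614.5 N).

f ≈ 104 N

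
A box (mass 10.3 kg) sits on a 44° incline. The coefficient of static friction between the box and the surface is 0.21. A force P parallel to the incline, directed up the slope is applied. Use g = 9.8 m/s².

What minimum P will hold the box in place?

P_min ≈ 54.9 N

The box tends to slide down (tan θ > μ_s), so at the point of impending slip friction acts up-slope at its limit: f = μ_s N.
P is parallel to the surface, so N = m g cos θ = 72.6 N.
Along the incline: P + μ_s N = m g sin θ, so P = 70.1 − 0.21×72.6 = 54.9 N.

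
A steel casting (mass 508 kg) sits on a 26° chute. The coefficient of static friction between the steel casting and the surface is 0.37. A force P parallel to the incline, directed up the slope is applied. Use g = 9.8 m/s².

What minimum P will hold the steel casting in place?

P_min ≈ 527 N

The steel casting tends to slide down (tan θ > μ_s), so at the point of impending slip friction acts up-slope at its limit: f = μ_s N.
P is parallel to the surface, so N = m g cos θ = 4470 N.
Along the incline: P + μ_s N = m g sin θ, so P = 2180 − 0.37×4470 = 527 N.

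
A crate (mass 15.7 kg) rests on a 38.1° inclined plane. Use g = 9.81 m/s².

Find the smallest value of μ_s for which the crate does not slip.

μ_s,min ≈ 0.784

At the slip threshold m g sin θ = μ_s m g cos θ, so μ_s,min = tan θ.
μ_s,min = tan 38.1° = 0.784.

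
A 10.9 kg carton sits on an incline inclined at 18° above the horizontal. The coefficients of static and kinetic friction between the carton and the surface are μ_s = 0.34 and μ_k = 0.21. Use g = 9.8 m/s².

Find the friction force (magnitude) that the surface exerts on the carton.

f ≈ 33 N (up the incline)

Normal force: N = m g cos θ = 10.9 × 9.8 × cos 18° = 101.6 N.
Along the slope the weight component is m g sin θ = 33.01 N; friction must supply exactly this, acting up-slope.
The static-friction ceiling is μ_s N = 0.34 × 101.6 = 34.54 N.
Since |33.01| ≤ 34.54 N, the carton remains in static equilibrium and friction takes exactly the required value.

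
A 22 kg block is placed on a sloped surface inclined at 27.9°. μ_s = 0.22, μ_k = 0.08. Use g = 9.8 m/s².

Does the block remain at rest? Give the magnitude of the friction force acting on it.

f ≈ 15.2 N

N = m g cos θ = 191 N.
Down-slope weight component: m g sin θ = 101 N.
μ_s N = 41.9 N.
101 > 41.9 N, so it slides; kinetic friction f = μ_k N = 0.08×191 = 15.2 N.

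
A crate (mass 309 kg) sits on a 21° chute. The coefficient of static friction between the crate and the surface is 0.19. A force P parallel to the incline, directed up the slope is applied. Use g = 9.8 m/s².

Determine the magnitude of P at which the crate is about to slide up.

P ≈ 1620 N

At impending motion up the slope, friction acts down-slope at its limit: f = μ_s N.
P is parallel to the surface, so N = m g cos θ = 2830 N.
Along the incline: P = m g sin θ + μ_s N = 1090 + 0.19×2830 = 1620 N.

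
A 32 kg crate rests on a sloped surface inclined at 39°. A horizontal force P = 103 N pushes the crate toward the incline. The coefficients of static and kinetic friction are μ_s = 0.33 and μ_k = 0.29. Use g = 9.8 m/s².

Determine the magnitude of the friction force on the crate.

The horizontal push has a component P sin θ into the surface, so N = m g cos θ + P sin θ = 243.7 + 64.82 = 308.5 N.
Along the incline, the net driving force (taking up-slope positive) is P cos θ − m g sin θ = 80.05 − 197.4 = -117.3 N, so equilibrium requires friction f = 117.3 N (up-slope).
The limit of static friction is μ_s N = 101.8 N.
The required 117.3 N exceeds the static limit, so the crate slides down-slope and f = μ_k N = 0.29×308.5 = 89.5 N.

f ≈ 89.5 N (up the incline)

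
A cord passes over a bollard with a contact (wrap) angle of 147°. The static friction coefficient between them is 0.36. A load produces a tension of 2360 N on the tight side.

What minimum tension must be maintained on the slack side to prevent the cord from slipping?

T_min ≈ 937 N

Capstan equation at impending slip: T_tight/T_slack = e^{μβ}.
β = 147° = 2.566 rad; e^{μβ} = e^{0.36×2.566} = 2.518.
T_slack = T_tight / e^{μβ} = 2360 / 2.518 = 937 N.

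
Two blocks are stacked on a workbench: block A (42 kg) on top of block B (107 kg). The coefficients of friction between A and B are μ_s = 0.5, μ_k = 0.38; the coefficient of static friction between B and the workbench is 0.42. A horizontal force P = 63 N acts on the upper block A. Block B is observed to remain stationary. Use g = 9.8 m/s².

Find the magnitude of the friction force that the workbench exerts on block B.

Normal force at the A–B interface: N₁ = m_A g = 411.6 N.
Maximum static friction on A from B: μ_s N₁ = 0.5×411.6 = 205.8 N.
P = 63 N is within that limit, so A and B move together (both at rest); the A–B friction is simply f₁ = P = 63 N.
By Newton's third law B feels 63 N forward from A. With B stationary, the floor's static friction on B balances it: f₂ = 63 N (well within μ_s(m_A+m_B)g = 613.3 N).

f ≈ 63 N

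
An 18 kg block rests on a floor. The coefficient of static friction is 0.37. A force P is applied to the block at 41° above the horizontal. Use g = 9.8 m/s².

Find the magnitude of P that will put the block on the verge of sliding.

P ≈ 65.4 N

N = m g − P sin α (the pull lifts the block).
At impending slip, P cos α = μ_s N = μ_s (m g − P sin α).
Solving: P (cos α + μ_s sin α) = μ_s m g → P = 0.37×176/(cos 41° + 0.37 sin 41°) = 65.3/0.9975 = 65.4 N.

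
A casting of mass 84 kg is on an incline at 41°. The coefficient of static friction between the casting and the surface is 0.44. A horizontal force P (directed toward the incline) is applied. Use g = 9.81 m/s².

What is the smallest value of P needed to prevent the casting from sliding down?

P_min ≈ 256 N

The casting tends to slide down (tan θ > μ_s), so at the point of impending slip friction acts up-slope at its limit: f = μ_s N.
Perpendicular to the incline: N = m g cos θ + P sin θ.
Along the incline: P cos θ + μ_s N = m g sin θ, i.e. P cos θ + μ_s (m g cos θ + P sin θ) = m g sin θ.
Solving, P (cos θ + μ_s sin θ) = m g (sin θ − μ_s cos θ), so P = 824×0.324/1.043 = 256 N.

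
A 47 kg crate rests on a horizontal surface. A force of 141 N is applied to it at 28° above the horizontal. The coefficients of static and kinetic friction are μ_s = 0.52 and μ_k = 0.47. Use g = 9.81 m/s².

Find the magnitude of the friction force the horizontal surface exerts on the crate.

N = m g − P sin α = 461.1 − 141×sin 28° = 394.9 N.
The horizontal driving force is P cos α = 124.5 N, so equilibrium needs friction f = 124.5 N.
μ_s N = 0.52 × 394.9 = 205.3 N.
Since 124.5 N does not exceed the limit, the crate stays at rest and f = 124 N.

f ≈ 124 N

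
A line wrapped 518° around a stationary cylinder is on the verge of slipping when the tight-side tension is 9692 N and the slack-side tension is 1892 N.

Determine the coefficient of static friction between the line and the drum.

T₂/T₁ = e^{μβ} → μ = ln(T₂/T₁)/β.
β = 518° = 9.041 rad.
μ = ln(9692/1892)/9.041 = ln(5.123)/9.041 = 0.181.

μ ≈ 0.181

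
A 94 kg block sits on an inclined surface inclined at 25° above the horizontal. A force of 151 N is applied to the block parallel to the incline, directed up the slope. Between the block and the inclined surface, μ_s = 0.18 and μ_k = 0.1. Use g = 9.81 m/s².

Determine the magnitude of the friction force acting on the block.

f ≈ 83.6 N (up the incline)

Normal force: N = m g cos θ = 94 × 9.81 × cos 25° = 835.7 N.
The friction needed for equilibrium is m g sin θ − P = 389.7 − 151 = 238.7 N, measured positive up-slope.
Maximum static friction available: μ_s N = 0.18 × 835.7 = 150.4 N.
Since |238.7| > 150.4 N, static friction cannot hold it; the block slides down the incline and kinetic friction applies: f = μ_k N = 0.1 × 835.7 = 83.6 N.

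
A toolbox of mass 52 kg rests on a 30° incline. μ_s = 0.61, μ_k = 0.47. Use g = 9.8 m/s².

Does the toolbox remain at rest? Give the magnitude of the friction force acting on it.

N = m g cos θ = 441 N.
Down-slope weight component: m g sin θ = 255 N.
μ_s N = 269 N.
255 ≤ 269 N, so it stays put; friction = 255 N.

f ≈ 255 N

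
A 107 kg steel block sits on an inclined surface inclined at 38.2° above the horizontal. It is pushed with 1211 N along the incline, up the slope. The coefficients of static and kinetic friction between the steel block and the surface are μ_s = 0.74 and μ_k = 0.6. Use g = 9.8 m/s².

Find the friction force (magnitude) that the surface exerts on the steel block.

f ≈ 563 N (down the incline)

Perpendicular to the surface, N = m g cos θ = 107·9.8·cos 38.2° = 824 N.
Parallel to the incline, ΣF = 0 gives f = m g sin θ − P = 648.5 − 1211 = -562.5 N (up-slope positive).
Maximum static friction available: μ_s N = 0.74 × 824 = 609.8 N.
Since |-562.5| ≤ 609.8 N, the steel block remains in static equilibrium and friction takes exactly the required value.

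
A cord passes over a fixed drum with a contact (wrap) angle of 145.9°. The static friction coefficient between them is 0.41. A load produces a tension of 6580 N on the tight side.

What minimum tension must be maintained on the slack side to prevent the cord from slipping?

Capstan equation at impending slip: T_tight/T_slack = e^{μβ}.
β = 145.9° = 2.546 rad; e^{μβ} = e^{0.41×2.546} = 2.841.
T_slack = T_tight / e^{μβ} = 6580 / 2.841 = 2320 N.

T_min ≈ 2320 N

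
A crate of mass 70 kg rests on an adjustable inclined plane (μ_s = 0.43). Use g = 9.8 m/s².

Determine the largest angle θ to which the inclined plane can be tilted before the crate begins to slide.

At the slip threshold, m g sin θ = μ_s · m g cos θ, so tan θ = μ_s.
θ_max = arctan(0.43) = 23.3°.

θ_max ≈ 23.3°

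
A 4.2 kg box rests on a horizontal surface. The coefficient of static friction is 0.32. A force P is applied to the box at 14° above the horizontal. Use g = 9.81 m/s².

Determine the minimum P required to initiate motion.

P ≈ 12.6 N

N = m g − P sin α (the pull lifts the box).
At impending slip, P cos α = μ_s N = μ_s (m g − P sin α).
Solving: P (cos α + μ_s sin α) = μ_s m g → P = 0.32×41.2/(cos 14° + 0.32 sin 14°) = 13.2/1.048 = 12.6 N.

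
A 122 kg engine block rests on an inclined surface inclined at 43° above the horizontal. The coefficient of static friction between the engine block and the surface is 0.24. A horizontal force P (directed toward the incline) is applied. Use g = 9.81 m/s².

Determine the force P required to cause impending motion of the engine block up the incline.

At impending motion up the slope, friction acts down-slope at its limit: f = μ_s N.
Perpendicular to the incline: N = m g cos θ + P sin θ.
Along the incline: P cos θ = m g sin θ + μ_s N = m g sin θ + μ_s (m g cos θ + P sin θ).
Solving, P (cos θ − μ_s sin θ) = m g (sin θ + μ_s cos θ), so P = 122×9.81×(sin 43° + 0.24 cos 43°)/(cos 43° − 0.24 sin 43°) = 1200×0.8575/0.5677 = 1810 N.

P ≈ 1810 N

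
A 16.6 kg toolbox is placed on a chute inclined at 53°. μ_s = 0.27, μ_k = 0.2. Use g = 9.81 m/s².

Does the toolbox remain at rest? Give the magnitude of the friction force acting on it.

N = m g cos θ = 98 N.
Down-slope weight component: m g sin θ = 130 N.
μ_s N = 26.5 N.
130 > 26.5 N, so it slides; kinetic friction f = μ_k N = 0.2×98 = 19.6 N.

f ≈ 19.6 N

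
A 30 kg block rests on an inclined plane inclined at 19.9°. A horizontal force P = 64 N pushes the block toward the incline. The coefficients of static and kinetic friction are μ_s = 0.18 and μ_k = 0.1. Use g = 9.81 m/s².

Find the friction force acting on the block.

f ≈ 40 N (up the incline)

Resolve perpendicular to the incline: N = m g cos θ + P sin θ = 30×9.81×cos 19.9° + 64×sin 19.9° = 298.5 N.
Parallel to the incline: P cos θ − m g sin θ = 60.18 − 100.2 = -40 N; the friction needed to balance this is 40 N acting up the slope.
The limit of static friction is μ_s N = 53.73 N.
|f_req| = 40 ≤ 53.73 N → the block is in equilibrium; friction equals the required value.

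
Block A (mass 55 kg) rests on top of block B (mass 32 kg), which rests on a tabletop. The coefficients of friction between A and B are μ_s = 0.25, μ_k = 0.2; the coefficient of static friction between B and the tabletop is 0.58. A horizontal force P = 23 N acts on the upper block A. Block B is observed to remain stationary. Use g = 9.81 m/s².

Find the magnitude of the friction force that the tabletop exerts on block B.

f ≈ 23 N

Between the blocks, N₁ = m_A g = 539.6 N.
Maximum static friction on A from B: μ_s N₁ = 0.25×539.6 = 134.9 N.
P = 23 N is within that limit, so A and B move together (both at rest); the A–B friction is simply f₁ = P = 23 N.
B experiences an equal 23 N forward from A (third law). B is in equilibrium, so the floor supplies f₂ = 23 N of static friction (limit μ_s(m_A+m_B)g = 495 N, not exceeded).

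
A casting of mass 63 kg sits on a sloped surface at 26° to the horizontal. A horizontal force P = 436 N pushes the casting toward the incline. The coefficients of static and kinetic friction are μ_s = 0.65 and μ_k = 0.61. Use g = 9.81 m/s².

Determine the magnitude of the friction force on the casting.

f ≈ 121 N (down the incline)

Normal direction: N = m g cos θ + P sin θ = 746.6 N.
Along the incline, the net driving force (taking up-slope positive) is P cos θ − m g sin θ = 391.9 − 270.9 = 120.9 N, so equilibrium requires friction f = -120.9 N (down-slope).
Maximum static friction: μ_s N = 0.65 × 746.6 = 485.3 N.
Since 120.9 N is within the 485.3 N limit, the casting stays put and friction is exactly 121 N.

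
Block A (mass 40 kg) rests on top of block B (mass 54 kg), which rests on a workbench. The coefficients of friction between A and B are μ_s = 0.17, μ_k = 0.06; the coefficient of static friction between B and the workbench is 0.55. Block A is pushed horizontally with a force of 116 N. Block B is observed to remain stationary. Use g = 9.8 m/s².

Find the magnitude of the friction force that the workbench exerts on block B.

f ≈ 23.5 N

Normal force at the A–B interface: N₁ = m_A g = 392 N.
So the A–B interface can sustain at most μ_s N₁ = 66.64 N of static friction.
Since P = 116 N > 66.64 N, A slides on B; the A–B friction is kinetic: f₁ = μ_k N₁ = 0.06×392 = 23.5 N.
By Newton's third law B feels 23.5 N forward from A. With B stationary, the floor's static friction on B balances it: f₂ = 23.5 N (well within μ_s(m_A+m_B)g = 506.7 N).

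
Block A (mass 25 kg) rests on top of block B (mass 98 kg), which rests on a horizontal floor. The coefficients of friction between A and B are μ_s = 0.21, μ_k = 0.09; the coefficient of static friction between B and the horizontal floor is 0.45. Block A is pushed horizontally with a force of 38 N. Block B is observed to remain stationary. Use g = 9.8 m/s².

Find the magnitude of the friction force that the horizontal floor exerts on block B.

Normal force at the A–B interface: N₁ = m_A g = 245 N.
So the A–B interface can sustain at most μ_s N₁ = 51.45 N of static friction.
Since P = 38 N ≤ 51.45 N, A does not slip on B; friction on A equals P = 38 N.
B experiences an equal 38 N forward from A (third law). B is in equilibrium, so the floor supplies f₂ = 38 N of static friction (limit μ_s(m_A+m_B)g = 542.4 N, not exceeded).

f ≈ 38 N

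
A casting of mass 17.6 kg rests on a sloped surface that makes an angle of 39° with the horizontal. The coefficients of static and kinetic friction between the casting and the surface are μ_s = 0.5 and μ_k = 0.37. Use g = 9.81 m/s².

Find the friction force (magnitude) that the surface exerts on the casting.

f ≈ 49.6 N (up the incline)

The normal reaction is N = m g cos θ = 134.2 N.
For equilibrium along the incline, friction must balance the weight component: f = m g sin θ = 108.7 N up the slope.
Static friction can supply at most μ_s N = 67.09 N.
|108.7| exceeds 67.09 N, so the casting slips down-slope; friction is kinetic, f = μ_k N = 0.37×134.2 = 49.6 N.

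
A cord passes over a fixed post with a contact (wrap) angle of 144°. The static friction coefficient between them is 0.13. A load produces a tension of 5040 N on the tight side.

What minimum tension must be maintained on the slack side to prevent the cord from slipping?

Capstan equation at impending slip: T_tight/T_slack = e^{μβ}.
β = 144° = 2.513 rad; e^{μβ} = e^{0.13×2.513} = 1.386.
T_slack = T_tight / e^{μβ} = 5040 / 1.386 = 3640 N.

T_min ≈ 3640 N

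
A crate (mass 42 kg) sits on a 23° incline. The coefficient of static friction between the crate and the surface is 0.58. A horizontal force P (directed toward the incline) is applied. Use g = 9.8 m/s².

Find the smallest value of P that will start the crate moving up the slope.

P ≈ 548 N

At impending motion up the slope, friction acts down-slope at its limit: f = μ_s N.
Perpendicular to the incline: N = m g cos θ + P sin θ.
Along the incline: P cos θ = m g sin θ + μ_s N = m g sin θ + μ_s (m g cos θ + P sin θ).
Solving, P (cos θ − μ_s sin θ) = m g (sin θ + μ_s cos θ), so P = 42×9.8×(sin 23° + 0.58 cos 23°)/(cos 23° − 0.58 sin 23°) = 412×0.9246/0.6939 = 548 N.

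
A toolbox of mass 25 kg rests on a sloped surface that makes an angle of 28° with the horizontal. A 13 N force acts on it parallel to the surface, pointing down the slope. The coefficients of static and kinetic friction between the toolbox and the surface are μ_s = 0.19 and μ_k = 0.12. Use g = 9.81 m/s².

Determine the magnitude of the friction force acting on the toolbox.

f ≈ 26 N (up the incline)

Perpendicular to the surface, N = m g cos θ = 25·9.81·cos 28° = 216.5 N.
For equilibrium along the incline the friction force must supply f = m g sin θ + P = 115.1 + 13 = 128.1 N (positive meaning up-slope).
The static-friction ceiling is μ_s N = 0.19 × 216.5 = 41.14 N.
Since |128.1| > 41.14 N, static friction cannot hold it; the toolbox slides down the incline and kinetic friction applies: f = μ_k N = 0.12 × 216.5 = 26 N.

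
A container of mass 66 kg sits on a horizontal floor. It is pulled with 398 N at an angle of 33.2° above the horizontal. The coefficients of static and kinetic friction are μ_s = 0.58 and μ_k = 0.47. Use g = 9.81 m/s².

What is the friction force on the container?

f ≈ 202 N

N = m g − P sin α = 647.5 − 398×sin 33.2° = 429.5 N.
The horizontal driving force is P cos α = 333 N, so equilibrium needs friction f = 333 N.
The static-friction limit is μ_s N = 249.1 N.
The required friction exceeds μ_s N, so the container moves and f = μ_k N = 202 N.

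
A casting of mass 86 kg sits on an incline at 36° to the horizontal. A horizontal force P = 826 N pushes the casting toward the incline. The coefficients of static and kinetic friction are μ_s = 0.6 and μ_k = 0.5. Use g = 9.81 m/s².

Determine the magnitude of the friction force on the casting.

Resolve perpendicular to the incline: N = m g cos θ + P sin θ = 86×9.81×cos 36° + 826×sin 36° = 1168 N.
Along the incline, the net driving force (taking up-slope positive) is P cos θ − m g sin θ = 668.2 − 495.9 = 172.4 N, so equilibrium requires friction f = -172.4 N (down-slope).
The limit of static friction is μ_s N = 700.8 N.
Since 172.4 N is within the 700.8 N limit, the casting stays put and friction is exactly 172 N.

f ≈ 172 N (down the incline)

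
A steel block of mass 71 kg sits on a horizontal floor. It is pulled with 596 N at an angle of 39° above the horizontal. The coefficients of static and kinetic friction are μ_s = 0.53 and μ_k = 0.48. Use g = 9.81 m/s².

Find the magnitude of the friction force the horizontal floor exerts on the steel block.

The vertical component of P reduces the normal force: N = m g − P sin α = 696.5 − 375.1 = 321.4 N.
The horizontal driving force is P cos α = 463.2 N, so equilibrium needs friction f = 463.2 N.
The static-friction limit is μ_s N = 170.4 N.
The required friction exceeds μ_s N, so the steel block moves and f = μ_k N = 154 N.

f ≈ 154 N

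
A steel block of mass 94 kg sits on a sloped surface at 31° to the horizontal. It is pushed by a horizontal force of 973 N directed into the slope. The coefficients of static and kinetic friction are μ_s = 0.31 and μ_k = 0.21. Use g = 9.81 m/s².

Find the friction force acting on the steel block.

Resolve perpendicular to the incline: N = m g cos θ + P sin θ = 94×9.81×cos 31° + 973×sin 31° = 1292 N.
Along the incline, the net driving force (taking up-slope positive) is P cos θ − m g sin θ = 834 − 474.9 = 359.1 N, so equilibrium requires friction f = -359.1 N (down-slope).
The limit of static friction is μ_s N = 400.4 N.
|f_req| = 359.1 ≤ 400.4 N → the steel block is in equilibrium; friction equals the required value.

f ≈ 359 N (down the incline)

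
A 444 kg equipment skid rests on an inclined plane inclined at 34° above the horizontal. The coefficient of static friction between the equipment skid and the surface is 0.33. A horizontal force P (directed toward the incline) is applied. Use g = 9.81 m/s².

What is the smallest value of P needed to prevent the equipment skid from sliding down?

The equipment skid tends to slide down (tan θ > μ_s), so at the point of impending slip friction acts up-slope at its limit: f = μ_s N.
Perpendicular to the incline: N = m g cos θ + P sin θ.
Along the incline: P cos θ + μ_s N = m g sin θ, i.e. P cos θ + μ_s (m g cos θ + P sin θ) = m g sin θ.
Solving, P (cos θ + μ_s sin θ) = m g (sin θ − μ_s cos θ), so P = 4360×0.2856/1.014 = 1230 N.

P_min ≈ 1230 N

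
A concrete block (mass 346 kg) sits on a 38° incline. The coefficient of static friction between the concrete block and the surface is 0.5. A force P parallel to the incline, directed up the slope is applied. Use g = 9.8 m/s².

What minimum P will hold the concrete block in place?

P_min ≈ 752 N

The concrete block tends to slide down (tan θ > μ_s), so at the point of impending slip friction acts up-slope at its limit: f = μ_s N.
P is parallel to the surface, so N = m g cos θ = 2670 N.
Along the incline: P + μ_s N = m g sin θ, so P = 2090 − 0.5×2670 = 752 N.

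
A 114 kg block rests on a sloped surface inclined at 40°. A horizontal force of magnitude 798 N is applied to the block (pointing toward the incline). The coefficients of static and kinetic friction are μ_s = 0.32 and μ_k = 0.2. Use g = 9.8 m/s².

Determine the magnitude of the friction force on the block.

f ≈ 107 N (up the incline)

Normal direction: N = m g cos θ + P sin θ = 1369 N.
Parallel to the incline: P cos θ − m g sin θ = 611.3 − 718.1 = -106.8 N; the friction needed to balance this is 106.8 N acting up the slope.
The limit of static friction is μ_s N = 438 N.
Since 106.8 N is within the 438 N limit, the block stays put and friction is exactly 107 N.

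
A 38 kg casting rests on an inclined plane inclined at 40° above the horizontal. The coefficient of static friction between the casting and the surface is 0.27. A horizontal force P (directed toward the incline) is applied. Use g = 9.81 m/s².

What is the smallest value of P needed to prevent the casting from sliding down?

P_min ≈ 173 N

The casting tends to slide down (tan θ > μ_s), so at the point of impending slip friction acts up-slope at its limit: f = μ_s N.
Perpendicular to the incline: N = m g cos θ + P sin θ.
Along the incline: P cos θ + μ_s N = m g sin θ, i.e. P cos θ + μ_s (m g cos θ + P sin θ) = m g sin θ.
Solving, P (cos θ + μ_s sin θ) = m g (sin θ − μ_s cos θ), so P = 373×0.436/0.9396 = 173 N.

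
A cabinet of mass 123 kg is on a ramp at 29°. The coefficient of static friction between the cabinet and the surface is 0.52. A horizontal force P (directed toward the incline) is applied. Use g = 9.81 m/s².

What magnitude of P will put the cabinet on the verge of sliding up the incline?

At impending motion up the slope, friction acts down-slope at its limit: f = μ_s N.
Perpendicular to the incline: N = m g cos θ + P sin θ.
Along the incline: P cos θ = m g sin θ + μ_s N = m g sin θ + μ_s (m g cos θ + P sin θ).
Solving, P (cos θ − μ_s sin θ) = m g (sin θ + μ_s cos θ), so P = 123×9.81×(sin 29° + 0.52 cos 29°)/(cos 29° − 0.52 sin 29°) = 1210×0.9396/0.6225 = 1820 N.

P ≈ 1820 N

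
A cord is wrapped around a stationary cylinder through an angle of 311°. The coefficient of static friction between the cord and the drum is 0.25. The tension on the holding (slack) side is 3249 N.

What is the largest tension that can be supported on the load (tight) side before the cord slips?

T_max ≈ 12600 N

At impending slip the capstan equation gives T₂/T₁ = e^{μβ} with β in radians.
β = 311° × π/180 = 5.428 rad.
e^{μβ} = e^{0.25×5.428} = 3.884.
T₂ = T₁ · e^{μβ} = 3249 × 3.884 = 12600 N.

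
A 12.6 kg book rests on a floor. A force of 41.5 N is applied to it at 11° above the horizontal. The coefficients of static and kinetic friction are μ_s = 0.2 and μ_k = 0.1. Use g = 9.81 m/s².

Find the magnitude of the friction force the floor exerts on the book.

f ≈ 11.6 N

N = m g − P sin α = 123.6 − 41.5×sin 11° = 115.7 N.
The horizontal driving force is P cos α = 40.74 N, so equilibrium needs friction f = 40.74 N.
The static-friction limit is μ_s N = 23.14 N.
40.74 > 23.14 N → the book slides; f = μ_k N = 0.1×115.7 = 11.6 N.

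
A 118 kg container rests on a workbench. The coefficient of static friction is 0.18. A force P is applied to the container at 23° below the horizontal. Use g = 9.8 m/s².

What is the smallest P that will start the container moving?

N = m g + P sin α (the push presses the container into the workbench).
At impending slip, P cos α = μ_s N = μ_s (m g + P sin α).
Solving: P (cos α − μ_s sin α) = μ_s m g → P = 0.18×1160/(cos 23° − 0.18 sin 23°) = 208/0.8502 = 245 N.

P ≈ 245 N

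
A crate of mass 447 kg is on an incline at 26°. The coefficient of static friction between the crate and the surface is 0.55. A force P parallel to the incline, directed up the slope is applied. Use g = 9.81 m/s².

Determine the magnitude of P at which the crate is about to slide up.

At impending motion up the slope, friction acts down-slope at its limit: f = μ_s N.
P is parallel to the surface, so N = m g cos θ = 3940 N.
Along the incline: P = m g sin θ + μ_s N = 1920 + 0.55×3940 = 4090 N.

P ≈ 4090 N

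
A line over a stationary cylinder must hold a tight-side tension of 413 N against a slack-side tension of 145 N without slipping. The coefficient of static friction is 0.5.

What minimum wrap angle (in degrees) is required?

T₂/T₁ = e^{μβ} → β = ln(T₂/T₁)/μ.
β = ln(413/145)/0.5 = 1.047/0.5 = 2.093 rad.
In degrees: β = 2.093 × 180/π = 120°.

β_min ≈ 120°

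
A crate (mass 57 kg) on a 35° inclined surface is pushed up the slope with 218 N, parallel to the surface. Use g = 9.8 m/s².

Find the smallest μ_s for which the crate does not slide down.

N = m g cos θ = 457.6 N.
Friction must make up the shortfall along the incline: f = m g sin θ − P = 320.4 − 218 = 102.4 N.
At the threshold f = μ_s N, so μ_s,min = 102.4/457.6 = 0.224.

μ_s,min ≈ 0.224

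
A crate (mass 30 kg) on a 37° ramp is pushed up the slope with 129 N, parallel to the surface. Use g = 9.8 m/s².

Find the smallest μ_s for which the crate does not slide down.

μ_s,min ≈ 0.204

N = m g cos θ = 234.8 N.
Friction must make up the shortfall along the incline: f = m g sin θ − P = 176.9 − 129 = 47.93 N.
At the threshold f = μ_s N, so μ_s,min = 47.93/234.8 = 0.204.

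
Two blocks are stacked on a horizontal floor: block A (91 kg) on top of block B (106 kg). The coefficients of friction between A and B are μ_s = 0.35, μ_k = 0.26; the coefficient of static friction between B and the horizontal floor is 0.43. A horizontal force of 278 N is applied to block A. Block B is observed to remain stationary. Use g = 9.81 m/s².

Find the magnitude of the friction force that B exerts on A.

f ≈ 278 N

Between the blocks, N₁ = m_A g = 892.7 N.
Maximum static friction on A from B: μ_s N₁ = 0.35×892.7 = 312.4 N.
Since P = 278 N ≤ 312.4 N, A does not slip on B; friction on A equals P = 278 N.
B experiences an equal 278 N forward from A (third law). B is in equilibrium, so the floor supplies f₂ = 278 N of static friction (limit μ_s(m_A+m_B)g = 831 N, not exceeded).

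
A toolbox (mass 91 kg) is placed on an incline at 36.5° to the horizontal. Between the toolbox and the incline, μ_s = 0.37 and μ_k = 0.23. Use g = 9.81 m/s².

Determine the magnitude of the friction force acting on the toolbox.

Perpendicular to the surface, N = m g cos θ = 91·9.81·cos 36.5° = 717.6 N.
Along the slope the weight component is m g sin θ = 531 N; friction must supply exactly this, acting up-slope.
The static-friction ceiling is μ_s N = 0.37 × 717.6 = 265.5 N.
Since |531| > 265.5 N, static friction cannot hold it; the toolbox slides down the incline and kinetic friction applies: f = μ_k N = 0.23 × 717.6 = 165 N.

f ≈ 165 N (up the incline)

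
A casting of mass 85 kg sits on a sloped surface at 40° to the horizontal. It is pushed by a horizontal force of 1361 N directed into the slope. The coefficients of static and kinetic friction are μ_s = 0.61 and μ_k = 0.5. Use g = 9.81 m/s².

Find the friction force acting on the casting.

f ≈ 507 N (down the incline)

The horizontal push has a component P sin θ into the surface, so N = m g cos θ + P sin θ = 638.8 + 874.8 = 1514 N.
Parallel to the incline: P cos θ − m g sin θ = 1043 − 536 = 506.6 N; the friction needed to balance this is 506.6 N acting down the slope.
Maximum static friction: μ_s N = 0.61 × 1514 = 923.3 N.
|f_req| = 506.6 ≤ 923.3 N → the casting is in equilibrium; friction equals the required value.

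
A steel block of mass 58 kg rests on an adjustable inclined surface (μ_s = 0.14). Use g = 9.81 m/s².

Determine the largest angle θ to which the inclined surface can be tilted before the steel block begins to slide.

At the slip threshold, m g sin θ = μ_s · m g cos θ, so tan θ = μ_s.
θ_max = arctan(0.14) = 7.97°.

θ_max ≈ 7.97°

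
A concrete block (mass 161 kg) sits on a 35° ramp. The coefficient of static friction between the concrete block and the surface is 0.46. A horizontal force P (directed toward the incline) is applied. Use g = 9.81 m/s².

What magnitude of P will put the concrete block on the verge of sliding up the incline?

P ≈ 2700 N

At impending motion up the slope, friction acts down-slope at its limit: f = μ_s N.
Perpendicular to the incline: N = m g cos θ + P sin θ.
Along the incline: P cos θ = m g sin θ + μ_s N = m g sin θ + μ_s (m g cos θ + P sin θ).
Solving, P (cos θ − μ_s sin θ) = m g (sin θ + μ_s cos θ), so P = 161×9.81×(sin 35° + 0.46 cos 35°)/(cos 35° − 0.46 sin 35°) = 1580×0.9504/0.5553 = 2700 N.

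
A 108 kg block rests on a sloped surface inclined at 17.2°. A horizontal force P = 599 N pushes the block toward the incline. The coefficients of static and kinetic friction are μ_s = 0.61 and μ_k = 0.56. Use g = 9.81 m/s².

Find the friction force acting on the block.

Resolve perpendicular to the incline: N = m g cos θ + P sin θ = 108×9.81×cos 17.2° + 599×sin 17.2° = 1189 N.
Along the incline, the net driving force (taking up-slope positive) is P cos θ − m g sin θ = 572.2 − 313.3 = 258.9 N, so equilibrium requires friction f = -258.9 N (down-slope).
Maximum static friction: μ_s N = 0.61 × 1189 = 725.4 N.
Since 258.9 N is within the 725.4 N limit, the block stays put and friction is exactly 259 N.

f ≈ 259 N (down the incline)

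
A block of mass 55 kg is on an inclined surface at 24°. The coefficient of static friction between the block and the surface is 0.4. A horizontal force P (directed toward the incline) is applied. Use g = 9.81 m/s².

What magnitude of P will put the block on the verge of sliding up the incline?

P ≈ 555 N

At impending motion up the slope, friction acts down-slope at its limit: f = μ_s N.
Perpendicular to the incline: N = m g cos θ + P sin θ.
Along the incline: P cos θ = m g sin θ + μ_s N = m g sin θ + μ_s (m g cos θ + P sin θ).
Solving, P (cos θ − μ_s sin θ) = m g (sin θ + μ_s cos θ), so P = 55×9.81×(sin 24° + 0.4 cos 24°)/(cos 24° − 0.4 sin 24°) = 540×0.7722/0.7509 = 555 N.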